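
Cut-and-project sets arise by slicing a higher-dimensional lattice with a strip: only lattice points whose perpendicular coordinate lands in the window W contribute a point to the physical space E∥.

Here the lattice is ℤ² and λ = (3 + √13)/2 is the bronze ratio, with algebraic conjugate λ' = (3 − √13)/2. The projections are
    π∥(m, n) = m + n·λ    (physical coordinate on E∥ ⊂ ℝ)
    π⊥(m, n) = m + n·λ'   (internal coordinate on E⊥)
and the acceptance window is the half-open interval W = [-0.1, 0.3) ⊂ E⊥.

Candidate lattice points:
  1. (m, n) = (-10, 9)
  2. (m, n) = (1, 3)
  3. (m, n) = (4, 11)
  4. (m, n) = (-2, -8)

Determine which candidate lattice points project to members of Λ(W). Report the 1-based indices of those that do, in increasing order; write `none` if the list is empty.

Numerically λ ≈ 3.30278 and λ' = −1/λ ≈ -0.30278.
candidate 1: (m,n)=(-10,9) → π∥ = -10+9·λ ≈ 19.72498, π⊥ = -10+9·λ' ≈ -12.72498 ∉ [-0.1, 0.3) ⇒ out
candidate 2: (m,n)=(1,3) → π∥ = 1+3·λ ≈ 10.90833, π⊥ = 1+3·λ' ≈ 0.09167 ∈ [-0.1, 0.3) ⇒ IN Λ
candidate 3: (m,n)=(4,11) → π∥ = 4+11·λ ≈ 40.33053, π⊥ = 4+11·λ' ≈ 0.66947 ∉ [-0.1, 0.3) ⇒ out
candidate 4: (m,n)=(-2,-8) → π∥ = -2-8·λ ≈ -28.42221, π⊥ = -2-8·λ' ≈ 0.42221 ∉ [-0.1, 0.3) ⇒ out

2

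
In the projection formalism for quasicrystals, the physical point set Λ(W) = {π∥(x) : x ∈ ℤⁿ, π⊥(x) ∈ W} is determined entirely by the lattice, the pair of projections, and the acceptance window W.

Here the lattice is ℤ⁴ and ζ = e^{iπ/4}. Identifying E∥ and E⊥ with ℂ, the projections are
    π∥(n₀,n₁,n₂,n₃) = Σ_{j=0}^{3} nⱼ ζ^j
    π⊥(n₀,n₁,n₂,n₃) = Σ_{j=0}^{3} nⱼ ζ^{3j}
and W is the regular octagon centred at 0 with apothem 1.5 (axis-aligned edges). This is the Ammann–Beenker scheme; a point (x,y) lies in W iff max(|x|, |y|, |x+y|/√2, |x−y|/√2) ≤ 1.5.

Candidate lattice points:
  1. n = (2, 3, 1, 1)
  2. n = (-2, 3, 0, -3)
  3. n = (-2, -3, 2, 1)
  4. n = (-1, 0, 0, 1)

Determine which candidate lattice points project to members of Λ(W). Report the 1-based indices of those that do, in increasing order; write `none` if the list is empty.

π⊥(n) = n₀ + n₁ζ³ + n₂ζ⁶ + n₃ζ⁹ where ζ = e^{iπ/4}.
candidate 1: n = (2, 3, 1, 1) → π⊥ ≈ (+0.585786, +1.828427); max(|x|,|y|,|x±y|/√2) = 1.828427 > 1.5 ⇒ ∉ W
candidate 2: n = (-2, 3, 0, -3) → π⊥ ≈ (-6.242641, +0.000000); max(|x|,|y|,|x±y|/√2) = 6.242641 > 1.5 ⇒ ∉ W
candidate 3: n = (-2, -3, 2, 1) → π⊥ ≈ (+0.828427, -3.414214); max(|x|,|y|,|x±y|/√2) = 3.414214 > 1.5 ⇒ ∉ W
candidate 4: n = (-1, 0, 0, 1) → π⊥ ≈ (-0.292893, +0.707107); max(|x|,|y|,|x±y|/√2) = 0.707107 ≤ 1.5 ⇒ ∈ W

4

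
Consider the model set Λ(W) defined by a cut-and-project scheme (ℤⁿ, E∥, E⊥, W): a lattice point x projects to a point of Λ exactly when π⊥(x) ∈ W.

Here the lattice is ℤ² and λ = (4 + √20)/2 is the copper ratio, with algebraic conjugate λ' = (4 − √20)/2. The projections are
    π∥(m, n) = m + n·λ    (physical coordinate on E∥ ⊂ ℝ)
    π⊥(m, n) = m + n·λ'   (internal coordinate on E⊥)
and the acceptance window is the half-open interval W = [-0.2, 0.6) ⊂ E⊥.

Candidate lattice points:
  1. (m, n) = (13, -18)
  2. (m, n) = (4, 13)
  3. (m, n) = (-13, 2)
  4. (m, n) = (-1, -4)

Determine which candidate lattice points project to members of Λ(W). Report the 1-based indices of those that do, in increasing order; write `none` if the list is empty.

4

Numerically λ ≈ 4.23607 and λ' = −1/λ ≈ -0.23607.
[1] lift (13,-18): star map gives 17.24922; window check -0.2 ≤ 17.24922 < 0.6 is false → out
[2] lift (4,13): star map gives 0.93112; window check -0.2 ≤ 0.93112 < 0.6 is false → out
[3] lift (-13,2): star map gives -13.47214; window check -0.2 ≤ -13.47214 < 0.6 is false → out
[4] lift (-1,-4): star map gives -0.05573; window check -0.2 ≤ -0.05573 < 0.6 is true → IN Λ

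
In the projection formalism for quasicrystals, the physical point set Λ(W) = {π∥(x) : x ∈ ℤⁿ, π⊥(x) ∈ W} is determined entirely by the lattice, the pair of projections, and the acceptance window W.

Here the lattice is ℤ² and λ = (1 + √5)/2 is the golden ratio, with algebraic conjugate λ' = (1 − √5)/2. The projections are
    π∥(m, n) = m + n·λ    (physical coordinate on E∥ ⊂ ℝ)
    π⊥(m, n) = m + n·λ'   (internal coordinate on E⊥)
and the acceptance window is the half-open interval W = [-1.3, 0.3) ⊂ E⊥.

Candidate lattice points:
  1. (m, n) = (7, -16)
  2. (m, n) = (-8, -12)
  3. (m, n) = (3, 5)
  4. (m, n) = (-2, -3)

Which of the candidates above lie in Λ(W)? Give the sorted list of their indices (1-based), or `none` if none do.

2, 3, 4

Compute λ' = (1−√5)/2 = -0.6180, so π⊥(m,n) = m -0.6180·n.
candidate 1: (m,n)=(7,-16) → π∥ = 7-16·λ ≈ -18.8885, π⊥ = 7-16·λ' ≈ 16.8885 ∉ [-1.3, 0.3) ⇒ out
candidate 2: (m,n)=(-8,-12) → π∥ = -8-12·λ ≈ -27.4164, π⊥ = -8-12·λ' ≈ -0.5836 ∈ [-1.3, 0.3) ⇒ IN Λ
candidate 3: (m,n)=(3,5) → π∥ = 3+5·λ ≈ 11.0902, π⊥ = 3+5·λ' ≈ -0.0902 ∈ [-1.3, 0.3) ⇒ IN Λ
candidate 4: (m,n)=(-2,-3) → π∥ = -2-3·λ ≈ -6.8541, π⊥ = -2-3·λ' ≈ -0.1459 ∈ [-1.3, 0.3) ⇒ IN Λ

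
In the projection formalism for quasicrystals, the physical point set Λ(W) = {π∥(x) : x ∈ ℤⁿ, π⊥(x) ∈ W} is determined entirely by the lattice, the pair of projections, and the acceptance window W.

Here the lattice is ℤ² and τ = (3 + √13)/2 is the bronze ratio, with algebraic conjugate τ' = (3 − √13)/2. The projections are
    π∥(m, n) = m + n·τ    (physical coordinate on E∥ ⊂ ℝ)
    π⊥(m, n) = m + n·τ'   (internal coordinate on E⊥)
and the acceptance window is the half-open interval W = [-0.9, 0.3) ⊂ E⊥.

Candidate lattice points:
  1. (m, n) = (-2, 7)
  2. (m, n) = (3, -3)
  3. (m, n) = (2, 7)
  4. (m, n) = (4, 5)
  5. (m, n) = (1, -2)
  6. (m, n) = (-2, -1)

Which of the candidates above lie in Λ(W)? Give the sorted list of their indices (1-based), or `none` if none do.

Compute τ' = (3−√13)/2 = -0.30278, so π⊥(m,n) = m -0.30278·n.
#1 (-2,7): internal coord -2 + (7)·τ' = -4.11943; -4.11943 ∉ [-0.9, 0.3) → out
#2 (3,-3): internal coord 3 + (-3)·τ' = +3.90833; +3.90833 ∉ [-0.9, 0.3) → out
#3 (2,7): internal coord 2 + (7)·τ' = -0.11943; -0.11943 ∈ [-0.9, 0.3) → IN Λ
#4 (4,5): internal coord 4 + (5)·τ' = +2.48612; +2.48612 ∉ [-0.9, 0.3) → out
#5 (1,-2): internal coord 1 + (-2)·τ' = +1.60555; +1.60555 ∉ [-0.9, 0.3) → out
#6 (-2,-1): internal coord -2 + (-1)·τ' = -1.69722; -1.69722 ∉ [-0.9, 0.3) → out

3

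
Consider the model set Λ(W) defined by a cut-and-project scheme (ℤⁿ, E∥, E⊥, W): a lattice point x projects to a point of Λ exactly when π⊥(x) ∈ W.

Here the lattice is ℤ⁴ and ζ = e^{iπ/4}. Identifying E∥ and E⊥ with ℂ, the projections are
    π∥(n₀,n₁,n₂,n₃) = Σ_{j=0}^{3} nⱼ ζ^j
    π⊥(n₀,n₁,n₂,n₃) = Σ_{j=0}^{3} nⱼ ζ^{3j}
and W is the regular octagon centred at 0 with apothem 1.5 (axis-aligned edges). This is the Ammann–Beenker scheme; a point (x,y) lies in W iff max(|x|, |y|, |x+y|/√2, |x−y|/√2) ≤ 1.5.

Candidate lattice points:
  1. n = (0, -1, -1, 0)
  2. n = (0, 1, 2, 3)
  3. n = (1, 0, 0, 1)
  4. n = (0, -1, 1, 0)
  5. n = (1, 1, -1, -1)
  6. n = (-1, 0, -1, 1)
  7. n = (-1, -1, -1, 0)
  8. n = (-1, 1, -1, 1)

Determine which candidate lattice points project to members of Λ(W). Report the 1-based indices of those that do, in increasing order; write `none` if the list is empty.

1, 5, 7

With ζ = e^{iπ/4} the internal vectors are ζ^0,ζ^3,ζ^6,ζ^9.
candidate 1: n = (0, -1, -1, 0) → π⊥ ≈ (+0.70711, +0.29289); max(|x|,|y|,|x±y|/√2) = 0.70711 ≤ 1.5 ⇒ ∈ W
candidate 2: n = (0, 1, 2, 3) → π⊥ ≈ (+1.41421, +0.82843); max(|x|,|y|,|x±y|/√2) = 1.58579 > 1.5 ⇒ ∉ W
candidate 3: n = (1, 0, 0, 1) → π⊥ ≈ (+1.70711, +0.70711); max(|x|,|y|,|x±y|/√2) = 1.70711 > 1.5 ⇒ ∉ W
candidate 4: n = (0, -1, 1, 0) → π⊥ ≈ (+0.70711, -1.70711); max(|x|,|y|,|x±y|/√2) = 1.70711 > 1.5 ⇒ ∉ W
candidate 5: n = (1, 1, -1, -1) → π⊥ ≈ (-0.41421, +1.00000); max(|x|,|y|,|x±y|/√2) = 1.00000 ≤ 1.5 ⇒ ∈ W
candidate 6: n = (-1, 0, -1, 1) → π⊥ ≈ (-0.29289, +1.70711); max(|x|,|y|,|x±y|/√2) = 1.70711 > 1.5 ⇒ ∉ W
candidate 7: n = (-1, -1, -1, 0) → π⊥ ≈ (-0.29289, +0.29289); max(|x|,|y|,|x±y|/√2) = 0.41421 ≤ 1.5 ⇒ ∈ W
candidate 8: n = (-1, 1, -1, 1) → π⊥ ≈ (-1.00000, +2.41421); max(|x|,|y|,|x±y|/√2) = 2.41421 > 1.5 ⇒ ∉ W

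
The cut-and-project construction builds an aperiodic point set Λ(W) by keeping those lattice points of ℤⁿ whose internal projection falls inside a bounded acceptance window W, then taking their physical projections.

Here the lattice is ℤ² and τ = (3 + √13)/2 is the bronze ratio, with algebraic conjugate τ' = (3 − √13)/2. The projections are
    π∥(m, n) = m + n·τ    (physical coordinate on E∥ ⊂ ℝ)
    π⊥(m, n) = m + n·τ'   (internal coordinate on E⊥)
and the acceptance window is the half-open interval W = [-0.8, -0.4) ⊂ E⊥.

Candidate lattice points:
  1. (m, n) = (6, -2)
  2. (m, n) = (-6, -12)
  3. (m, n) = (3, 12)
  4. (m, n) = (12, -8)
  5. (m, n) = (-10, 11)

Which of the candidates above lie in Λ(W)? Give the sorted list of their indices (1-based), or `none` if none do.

Numerically τ ≈ 3.3028 and τ' = −1/τ ≈ -0.3028.
candidate 1: (m,n)=(6,-2) → π∥ = 6-2·τ ≈ -0.6056, π⊥ = 6-2·τ' ≈ 6.6056 ∉ [-0.8, -0.4) ⇒ out
candidate 2: (m,n)=(-6,-12) → π∥ = -6-12·τ ≈ -45.6333, π⊥ = -6-12·τ' ≈ -2.3667 ∉ [-0.8, -0.4) ⇒ out
candidate 3: (m,n)=(3,12) → π∥ = 3+12·τ ≈ 42.6333, π⊥ = 3+12·τ' ≈ -0.6333 ∈ [-0.8, -0.4) ⇒ IN Λ
candidate 4: (m,n)=(12,-8) → π∥ = 12-8·τ ≈ -14.4222, π⊥ = 12-8·τ' ≈ 14.4222 ∉ [-0.8, -0.4) ⇒ out
candidate 5: (m,n)=(-10,11) → π∥ = -10+11·τ ≈ 26.3305, π⊥ = -10+11·τ' ≈ -13.3305 ∉ [-0.8, -0.4) ⇒ out

3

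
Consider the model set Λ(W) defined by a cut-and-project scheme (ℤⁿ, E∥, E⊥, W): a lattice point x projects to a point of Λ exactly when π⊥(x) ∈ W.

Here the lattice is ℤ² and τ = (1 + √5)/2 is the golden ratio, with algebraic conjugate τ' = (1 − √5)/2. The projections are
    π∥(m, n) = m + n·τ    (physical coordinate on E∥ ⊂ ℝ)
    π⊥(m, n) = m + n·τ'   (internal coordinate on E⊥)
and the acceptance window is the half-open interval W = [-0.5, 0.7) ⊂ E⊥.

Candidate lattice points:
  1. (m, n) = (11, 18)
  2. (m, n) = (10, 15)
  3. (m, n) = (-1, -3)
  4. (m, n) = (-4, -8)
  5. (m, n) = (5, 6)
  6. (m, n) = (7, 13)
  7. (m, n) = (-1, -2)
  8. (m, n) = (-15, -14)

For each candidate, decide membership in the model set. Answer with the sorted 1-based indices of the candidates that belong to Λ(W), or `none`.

Numerically τ ≈ 1.61803 and τ' = −1/τ ≈ -0.61803.
candidate 1: (m,n)=(11,18) → π∥ = 11+18·τ ≈ 40.12461, π⊥ = 11+18·τ' ≈ -0.12461 ∈ [-0.5, 0.7) ⇒ IN Λ
candidate 2: (m,n)=(10,15) → π∥ = 10+15·τ ≈ 34.27051, π⊥ = 10+15·τ' ≈ 0.72949 ∉ [-0.5, 0.7) ⇒ out
candidate 3: (m,n)=(-1,-3) → π∥ = -1-3·τ ≈ -5.85410, π⊥ = -1-3·τ' ≈ 0.85410 ∉ [-0.5, 0.7) ⇒ out
candidate 4: (m,n)=(-4,-8) → π∥ = -4-8·τ ≈ -16.94427, π⊥ = -4-8·τ' ≈ 0.94427 ∉ [-0.5, 0.7) ⇒ out
candidate 5: (m,n)=(5,6) → π∥ = 5+6·τ ≈ 14.70820, π⊥ = 5+6·τ' ≈ 1.29180 ∉ [-0.5, 0.7) ⇒ out
candidate 6: (m,n)=(7,13) → π∥ = 7+13·τ ≈ 28.03444, π⊥ = 7+13·τ' ≈ -1.03444 ∉ [-0.5, 0.7) ⇒ out
candidate 7: (m,n)=(-1,-2) → π∥ = -1-2·τ ≈ -4.23607, π⊥ = -1-2·τ' ≈ 0.23607 ∈ [-0.5, 0.7) ⇒ IN Λ
candidate 8: (m,n)=(-15,-14) → π∥ = -15-14·τ ≈ -37.65248, π⊥ = -15-14·τ' ≈ -6.34752 ∉ [-0.5, 0.7) ⇒ out

1, 7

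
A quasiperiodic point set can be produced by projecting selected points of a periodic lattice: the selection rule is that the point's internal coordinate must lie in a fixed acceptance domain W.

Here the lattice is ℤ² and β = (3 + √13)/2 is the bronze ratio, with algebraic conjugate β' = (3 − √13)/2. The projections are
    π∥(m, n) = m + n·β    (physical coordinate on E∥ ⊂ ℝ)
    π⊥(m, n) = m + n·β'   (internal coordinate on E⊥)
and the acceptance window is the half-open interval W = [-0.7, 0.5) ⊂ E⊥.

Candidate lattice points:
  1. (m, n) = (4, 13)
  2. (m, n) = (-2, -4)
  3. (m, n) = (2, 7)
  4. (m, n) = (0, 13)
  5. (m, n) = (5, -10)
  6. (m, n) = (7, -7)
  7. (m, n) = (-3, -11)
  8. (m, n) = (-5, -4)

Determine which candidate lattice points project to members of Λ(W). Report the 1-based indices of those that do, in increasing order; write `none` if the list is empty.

1, 3, 7

β' = (3−√13)/2 ≈ -0.302776.
#1 (4,13): internal coord 4 + (13)·β' = +0.063917; +0.063917 ∈ [-0.7, 0.5) → IN Λ
#2 (-2,-4): internal coord -2 + (-4)·β' = -0.788897; -0.788897 ∉ [-0.7, 0.5) → out
#3 (2,7): internal coord 2 + (7)·β' = -0.119429; -0.119429 ∈ [-0.7, 0.5) → IN Λ
#4 (0,13): internal coord 0 + (13)·β' = -3.936083; -3.936083 ∉ [-0.7, 0.5) → out
#5 (5,-10): internal coord 5 + (-10)·β' = +8.027756; +8.027756 ∉ [-0.7, 0.5) → out
#6 (7,-7): internal coord 7 + (-7)·β' = +9.119429; +9.119429 ∉ [-0.7, 0.5) → out
#7 (-3,-11): internal coord -3 + (-11)·β' = +0.330532; +0.330532 ∈ [-0.7, 0.5) → IN Λ
#8 (-5,-4): internal coord -5 + (-4)·β' = -3.788897; -3.788897 ∉ [-0.7, 0.5) → out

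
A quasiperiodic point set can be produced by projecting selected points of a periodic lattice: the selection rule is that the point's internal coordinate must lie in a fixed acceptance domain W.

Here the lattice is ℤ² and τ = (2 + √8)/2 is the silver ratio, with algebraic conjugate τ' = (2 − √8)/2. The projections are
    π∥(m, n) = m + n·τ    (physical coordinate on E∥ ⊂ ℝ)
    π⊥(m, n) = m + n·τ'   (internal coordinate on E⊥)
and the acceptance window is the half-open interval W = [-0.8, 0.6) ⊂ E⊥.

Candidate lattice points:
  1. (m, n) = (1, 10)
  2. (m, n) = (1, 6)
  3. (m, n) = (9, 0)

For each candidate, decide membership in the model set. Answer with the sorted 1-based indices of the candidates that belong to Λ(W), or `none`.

none

Compute τ' = (2−√8)/2 = -0.41421, so π⊥(m,n) = m -0.41421·n.
candidate 1: (m,n)=(1,10) → π∥ = 1+10·τ ≈ 25.14214, π⊥ = 1+10·τ' ≈ -3.14214 ∉ [-0.8, 0.6) ⇒ out
candidate 2: (m,n)=(1,6) → π∥ = 1+6·τ ≈ 15.48528, π⊥ = 1+6·τ' ≈ -1.48528 ∉ [-0.8, 0.6) ⇒ out
candidate 3: (m,n)=(9,0) → π∥ = 9+0·τ ≈ 9.00000, π⊥ = 9+0·τ' ≈ 9.00000 ∉ [-0.8, 0.6) ⇒ out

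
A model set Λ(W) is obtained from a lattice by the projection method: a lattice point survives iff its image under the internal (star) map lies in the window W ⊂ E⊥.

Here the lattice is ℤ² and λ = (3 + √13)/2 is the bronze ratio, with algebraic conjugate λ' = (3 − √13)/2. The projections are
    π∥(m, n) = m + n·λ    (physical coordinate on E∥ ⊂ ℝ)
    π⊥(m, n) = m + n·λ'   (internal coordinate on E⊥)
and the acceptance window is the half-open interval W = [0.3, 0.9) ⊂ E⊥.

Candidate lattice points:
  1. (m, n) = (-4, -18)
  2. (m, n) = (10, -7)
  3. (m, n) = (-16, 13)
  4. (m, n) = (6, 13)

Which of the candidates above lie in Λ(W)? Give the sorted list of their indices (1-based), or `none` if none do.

none

Numerically λ ≈ 3.30278 and λ' = −1/λ ≈ -0.30278.
candidate 1: (m,n)=(-4,-18) → π∥ = -4-18·λ ≈ -63.44996, π⊥ = -4-18·λ' ≈ 1.44996 ∉ [0.3, 0.9) ⇒ out
candidate 2: (m,n)=(10,-7) → π∥ = 10-7·λ ≈ -13.11943, π⊥ = 10-7·λ' ≈ 12.11943 ∉ [0.3, 0.9) ⇒ out
candidate 3: (m,n)=(-16,13) → π∥ = -16+13·λ ≈ 26.93608, π⊥ = -16+13·λ' ≈ -19.93608 ∉ [0.3, 0.9) ⇒ out
candidate 4: (m,n)=(6,13) → π∥ = 6+13·λ ≈ 48.93608, π⊥ = 6+13·λ' ≈ 2.06392 ∉ [0.3, 0.9) ⇒ out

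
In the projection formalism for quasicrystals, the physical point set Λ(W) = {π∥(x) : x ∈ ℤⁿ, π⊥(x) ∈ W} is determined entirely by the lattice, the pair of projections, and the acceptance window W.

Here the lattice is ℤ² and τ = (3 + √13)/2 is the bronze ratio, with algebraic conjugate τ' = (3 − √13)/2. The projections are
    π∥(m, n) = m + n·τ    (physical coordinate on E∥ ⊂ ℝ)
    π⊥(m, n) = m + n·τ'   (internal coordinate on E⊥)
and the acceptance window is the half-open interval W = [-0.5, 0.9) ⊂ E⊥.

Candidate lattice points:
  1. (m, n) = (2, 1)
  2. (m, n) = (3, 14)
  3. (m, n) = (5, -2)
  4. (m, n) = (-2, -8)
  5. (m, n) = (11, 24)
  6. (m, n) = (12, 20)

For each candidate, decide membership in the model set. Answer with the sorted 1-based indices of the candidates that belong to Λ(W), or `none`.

τ' = (3−√13)/2 ≈ -0.30278.
candidate 1: (m,n)=(2,1) → π∥ = 2+1·τ ≈ 5.30278, π⊥ = 2+1·τ' ≈ 1.69722 ∉ [-0.5, 0.9) ⇒ out
candidate 2: (m,n)=(3,14) → π∥ = 3+14·τ ≈ 49.23886, π⊥ = 3+14·τ' ≈ -1.23886 ∉ [-0.5, 0.9) ⇒ out
candidate 3: (m,n)=(5,-2) → π∥ = 5-2·τ ≈ -1.60555, π⊥ = 5-2·τ' ≈ 5.60555 ∉ [-0.5, 0.9) ⇒ out
candidate 4: (m,n)=(-2,-8) → π∥ = -2-8·τ ≈ -28.42221, π⊥ = -2-8·τ' ≈ 0.42221 ∈ [-0.5, 0.9) ⇒ IN Λ
candidate 5: (m,n)=(11,24) → π∥ = 11+24·τ ≈ 90.26662, π⊥ = 11+24·τ' ≈ 3.73338 ∉ [-0.5, 0.9) ⇒ out
candidate 6: (m,n)=(12,20) → π∥ = 12+20·τ ≈ 78.05551, π⊥ = 12+20·τ' ≈ 5.94449 ∉ [-0.5, 0.9) ⇒ out

4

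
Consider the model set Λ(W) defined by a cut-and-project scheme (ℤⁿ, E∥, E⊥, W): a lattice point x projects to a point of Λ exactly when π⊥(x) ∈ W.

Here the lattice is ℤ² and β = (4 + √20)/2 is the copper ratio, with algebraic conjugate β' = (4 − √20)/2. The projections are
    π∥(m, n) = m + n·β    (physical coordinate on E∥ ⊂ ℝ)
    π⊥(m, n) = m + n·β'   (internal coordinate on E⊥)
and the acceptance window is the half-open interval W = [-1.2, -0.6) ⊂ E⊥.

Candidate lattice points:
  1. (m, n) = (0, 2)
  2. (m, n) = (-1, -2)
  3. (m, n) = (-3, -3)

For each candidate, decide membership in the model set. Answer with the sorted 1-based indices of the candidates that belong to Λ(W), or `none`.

Compute β' = (4−√20)/2 = -0.236068, so π⊥(m,n) = m -0.236068·n.
candidate 1: (m,n)=(0,2) → π∥ = 0+2·β ≈ 8.472136, π⊥ = 0+2·β' ≈ -0.472136 ∉ [-1.2, -0.6) ⇒ out
candidate 2: (m,n)=(-1,-2) → π∥ = -1-2·β ≈ -9.472136, π⊥ = -1-2·β' ≈ -0.527864 ∉ [-1.2, -0.6) ⇒ out
candidate 3: (m,n)=(-3,-3) → π∥ = -3-3·β ≈ -15.708204, π⊥ = -3-3·β' ≈ -2.291796 ∉ [-1.2, -0.6) ⇒ out

none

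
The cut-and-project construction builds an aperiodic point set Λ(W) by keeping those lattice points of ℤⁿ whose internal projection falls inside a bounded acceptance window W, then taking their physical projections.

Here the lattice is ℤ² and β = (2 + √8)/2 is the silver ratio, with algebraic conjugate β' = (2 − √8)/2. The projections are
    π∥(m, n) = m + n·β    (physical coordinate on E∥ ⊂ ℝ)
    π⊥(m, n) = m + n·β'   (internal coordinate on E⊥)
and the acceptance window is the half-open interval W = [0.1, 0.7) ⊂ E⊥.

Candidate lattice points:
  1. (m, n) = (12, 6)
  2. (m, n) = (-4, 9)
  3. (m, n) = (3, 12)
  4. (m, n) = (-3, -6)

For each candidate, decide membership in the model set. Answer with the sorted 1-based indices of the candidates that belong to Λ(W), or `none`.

β' = (2−√8)/2 ≈ -0.41421.
candidate 1: (m,n)=(12,6) → π∥ = 12+6·β ≈ 26.48528, π⊥ = 12+6·β' ≈ 9.51472 ∉ [0.1, 0.7) ⇒ out
candidate 2: (m,n)=(-4,9) → π∥ = -4+9·β ≈ 17.72792, π⊥ = -4+9·β' ≈ -7.72792 ∉ [0.1, 0.7) ⇒ out
candidate 3: (m,n)=(3,12) → π∥ = 3+12·β ≈ 31.97056, π⊥ = 3+12·β' ≈ -1.97056 ∉ [0.1, 0.7) ⇒ out
candidate 4: (m,n)=(-3,-6) → π∥ = -3-6·β ≈ -17.48528, π⊥ = -3-6·β' ≈ -0.51472 ∉ [0.1, 0.7) ⇒ out

none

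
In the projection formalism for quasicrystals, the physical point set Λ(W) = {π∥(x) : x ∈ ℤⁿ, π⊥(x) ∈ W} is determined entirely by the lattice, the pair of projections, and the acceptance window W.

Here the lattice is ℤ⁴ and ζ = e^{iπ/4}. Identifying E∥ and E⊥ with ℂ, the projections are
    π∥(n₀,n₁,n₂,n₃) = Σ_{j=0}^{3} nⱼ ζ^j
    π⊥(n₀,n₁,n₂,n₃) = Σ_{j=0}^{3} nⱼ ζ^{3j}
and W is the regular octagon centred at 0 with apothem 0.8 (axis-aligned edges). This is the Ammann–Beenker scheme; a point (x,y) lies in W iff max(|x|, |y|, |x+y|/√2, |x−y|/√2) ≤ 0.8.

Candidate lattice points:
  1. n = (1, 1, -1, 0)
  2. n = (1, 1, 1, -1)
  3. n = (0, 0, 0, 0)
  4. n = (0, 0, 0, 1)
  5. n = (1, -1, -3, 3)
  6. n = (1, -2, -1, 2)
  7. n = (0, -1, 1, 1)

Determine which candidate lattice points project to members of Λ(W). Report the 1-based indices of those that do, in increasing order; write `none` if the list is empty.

Internal map: ζ^{3j} for j=0..3 gives (1,0), (−√2/2,√2/2), (0,−1), (√2/2,√2/2).
candidate 1: n = (1, 1, -1, 0) → π⊥ ≈ (+0.292893, +1.707107); max(|x|,|y|,|x±y|/√2) = 1.707107 > 0.8 ⇒ ∉ W
candidate 2: n = (1, 1, 1, -1) → π⊥ ≈ (-0.414214, -1.000000); max(|x|,|y|,|x±y|/√2) = 1.000000 > 0.8 ⇒ ∉ W
candidate 3: n = (0, 0, 0, 0) → π⊥ ≈ (+0.000000, +0.000000); max(|x|,|y|,|x±y|/√2) = 0.000000 ≤ 0.8 ⇒ ∈ W
candidate 4: n = (0, 0, 0, 1) → π⊥ ≈ (+0.707107, +0.707107); max(|x|,|y|,|x±y|/√2) = 1.000000 > 0.8 ⇒ ∉ W
candidate 5: n = (1, -1, -3, 3) → π⊥ ≈ (+3.828427, +4.414214); max(|x|,|y|,|x±y|/√2) = 5.828427 > 0.8 ⇒ ∉ W
candidate 6: n = (1, -2, -1, 2) → π⊥ ≈ (+3.828427, +1.000000); max(|x|,|y|,|x±y|/√2) = 3.828427 > 0.8 ⇒ ∉ W
candidate 7: n = (0, -1, 1, 1) → π⊥ ≈ (+1.414214, -1.000000); max(|x|,|y|,|x±y|/√2) = 1.707107 > 0.8 ⇒ ∉ W

3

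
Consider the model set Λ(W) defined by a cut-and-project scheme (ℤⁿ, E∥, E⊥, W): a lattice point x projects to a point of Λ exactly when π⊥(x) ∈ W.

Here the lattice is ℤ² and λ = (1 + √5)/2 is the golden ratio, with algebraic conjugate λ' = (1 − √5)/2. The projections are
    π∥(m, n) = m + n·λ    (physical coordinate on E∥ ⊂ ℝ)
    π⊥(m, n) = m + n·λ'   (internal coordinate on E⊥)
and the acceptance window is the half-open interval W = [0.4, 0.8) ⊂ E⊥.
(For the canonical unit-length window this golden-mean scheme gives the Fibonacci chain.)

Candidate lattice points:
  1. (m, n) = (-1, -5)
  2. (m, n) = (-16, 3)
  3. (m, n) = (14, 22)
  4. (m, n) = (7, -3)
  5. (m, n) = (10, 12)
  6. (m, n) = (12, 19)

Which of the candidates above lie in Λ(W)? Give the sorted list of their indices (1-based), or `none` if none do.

Numerically λ ≈ 1.6180 and λ' = −1/λ ≈ -0.6180.
#1 (-1,-5): internal coord -1 + (-5)·λ' = +2.0902; +2.0902 ∉ [0.4, 0.8) → out
#2 (-16,3): internal coord -16 + (3)·λ' = -17.8541; -17.8541 ∉ [0.4, 0.8) → out
#3 (14,22): internal coord 14 + (22)·λ' = +0.4033; +0.4033 ∈ [0.4, 0.8) → IN Λ
#4 (7,-3): internal coord 7 + (-3)·λ' = +8.8541; +8.8541 ∉ [0.4, 0.8) → out
#5 (10,12): internal coord 10 + (12)·λ' = +2.5836; +2.5836 ∉ [0.4, 0.8) → out
#6 (12,19): internal coord 12 + (19)·λ' = +0.2574; +0.2574 ∉ [0.4, 0.8) → out

3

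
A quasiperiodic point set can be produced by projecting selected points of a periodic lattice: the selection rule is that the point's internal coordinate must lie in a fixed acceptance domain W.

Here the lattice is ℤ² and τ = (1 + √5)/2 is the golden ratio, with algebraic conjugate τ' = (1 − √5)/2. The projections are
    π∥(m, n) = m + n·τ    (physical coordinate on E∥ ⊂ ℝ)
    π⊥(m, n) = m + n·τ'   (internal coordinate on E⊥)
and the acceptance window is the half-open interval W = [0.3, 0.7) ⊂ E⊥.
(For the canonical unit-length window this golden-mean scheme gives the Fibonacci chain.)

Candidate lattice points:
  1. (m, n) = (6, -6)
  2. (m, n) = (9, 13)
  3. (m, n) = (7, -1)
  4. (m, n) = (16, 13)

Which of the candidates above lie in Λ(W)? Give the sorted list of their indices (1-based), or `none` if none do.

Numerically τ ≈ 1.618034 and τ' = −1/τ ≈ -0.618034.
[1] lift (6,-6): star map gives 9.708204; window check 0.3 ≤ 9.708204 < 0.7 is false → out
[2] lift (9,13): star map gives 0.965558; window check 0.3 ≤ 0.965558 < 0.7 is false → out
[3] lift (7,-1): star map gives 7.618034; window check 0.3 ≤ 7.618034 < 0.7 is false → out
[4] lift (16,13): star map gives 7.965558; window check 0.3 ≤ 7.965558 < 0.7 is false → out

none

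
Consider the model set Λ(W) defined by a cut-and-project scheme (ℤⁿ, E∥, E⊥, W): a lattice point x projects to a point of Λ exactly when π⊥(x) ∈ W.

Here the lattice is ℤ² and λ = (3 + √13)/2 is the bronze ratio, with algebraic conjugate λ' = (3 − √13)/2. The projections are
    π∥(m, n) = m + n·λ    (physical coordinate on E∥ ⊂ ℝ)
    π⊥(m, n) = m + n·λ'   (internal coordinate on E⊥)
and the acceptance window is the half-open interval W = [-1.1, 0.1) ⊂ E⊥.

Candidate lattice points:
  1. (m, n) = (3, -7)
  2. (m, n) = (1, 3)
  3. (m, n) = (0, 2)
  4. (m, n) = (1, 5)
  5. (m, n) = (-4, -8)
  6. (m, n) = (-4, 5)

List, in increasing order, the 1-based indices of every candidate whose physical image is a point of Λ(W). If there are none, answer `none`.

λ' = (3−√13)/2 ≈ -0.3028.
candidate 1: (m,n)=(3,-7) → π∥ = 3-7·λ ≈ -20.1194, π⊥ = 3-7·λ' ≈ 5.1194 ∉ [-1.1, 0.1) ⇒ out
candidate 2: (m,n)=(1,3) → π∥ = 1+3·λ ≈ 10.9083, π⊥ = 1+3·λ' ≈ 0.0917 ∈ [-1.1, 0.1) ⇒ IN Λ
candidate 3: (m,n)=(0,2) → π∥ = 0+2·λ ≈ 6.6056, π⊥ = 0+2·λ' ≈ -0.6056 ∈ [-1.1, 0.1) ⇒ IN Λ
candidate 4: (m,n)=(1,5) → π∥ = 1+5·λ ≈ 17.5139, π⊥ = 1+5·λ' ≈ -0.5139 ∈ [-1.1, 0.1) ⇒ IN Λ
candidate 5: (m,n)=(-4,-8) → π∥ = -4-8·λ ≈ -30.4222, π⊥ = -4-8·λ' ≈ -1.5778 ∉ [-1.1, 0.1) ⇒ out
candidate 6: (m,n)=(-4,5) → π∥ = -4+5·λ ≈ 12.5139, π⊥ = -4+5·λ' ≈ -5.5139 ∉ [-1.1, 0.1) ⇒ out

2, 3, 4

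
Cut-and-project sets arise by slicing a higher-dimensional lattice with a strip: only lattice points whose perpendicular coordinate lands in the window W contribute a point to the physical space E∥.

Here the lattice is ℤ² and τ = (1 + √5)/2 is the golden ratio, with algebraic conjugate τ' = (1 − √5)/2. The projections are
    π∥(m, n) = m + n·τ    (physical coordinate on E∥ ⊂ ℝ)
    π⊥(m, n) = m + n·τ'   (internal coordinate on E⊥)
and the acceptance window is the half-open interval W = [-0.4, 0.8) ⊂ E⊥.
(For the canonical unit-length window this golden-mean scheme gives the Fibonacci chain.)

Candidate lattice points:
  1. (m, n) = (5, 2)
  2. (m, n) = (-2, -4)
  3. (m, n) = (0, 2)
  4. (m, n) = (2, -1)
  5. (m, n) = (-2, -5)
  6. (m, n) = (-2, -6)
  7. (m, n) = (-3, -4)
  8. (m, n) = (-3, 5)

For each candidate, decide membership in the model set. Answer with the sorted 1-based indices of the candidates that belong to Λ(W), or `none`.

2

τ' = (1−√5)/2 ≈ -0.618034.
[1] lift (5,2): star map gives 3.763932; window check -0.4 ≤ 3.763932 < 0.8 is false → out
[2] lift (-2,-4): star map gives 0.472136; window check -0.4 ≤ 0.472136 < 0.8 is true → IN Λ
[3] lift (0,2): star map gives -1.236068; window check -0.4 ≤ -1.236068 < 0.8 is false → out
[4] lift (2,-1): star map gives 2.618034; window check -0.4 ≤ 2.618034 < 0.8 is false → out
[5] lift (-2,-5): star map gives 1.090170; window check -0.4 ≤ 1.090170 < 0.8 is false → out
[6] lift (-2,-6): star map gives 1.708204; window check -0.4 ≤ 1.708204 < 0.8 is false → out
[7] lift (-3,-4): star map gives -0.527864; window check -0.4 ≤ -0.527864 < 0.8 is false → out
[8] lift (-3,5): star map gives -6.090170; window check -0.4 ≤ -6.090170 < 0.8 is false → out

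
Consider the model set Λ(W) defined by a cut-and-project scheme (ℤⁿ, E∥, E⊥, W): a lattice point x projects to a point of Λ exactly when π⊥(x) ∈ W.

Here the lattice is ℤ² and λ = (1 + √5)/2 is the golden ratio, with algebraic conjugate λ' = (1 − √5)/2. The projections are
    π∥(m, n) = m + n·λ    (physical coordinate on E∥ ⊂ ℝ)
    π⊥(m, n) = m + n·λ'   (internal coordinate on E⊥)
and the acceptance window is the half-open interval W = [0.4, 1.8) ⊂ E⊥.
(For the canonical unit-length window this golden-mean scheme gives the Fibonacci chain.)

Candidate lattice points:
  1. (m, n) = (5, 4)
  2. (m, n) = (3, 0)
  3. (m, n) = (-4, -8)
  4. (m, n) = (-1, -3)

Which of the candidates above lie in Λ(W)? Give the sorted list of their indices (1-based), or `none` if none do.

λ' = (1−√5)/2 ≈ -0.6180.
candidate 1: (m,n)=(5,4) → π∥ = 5+4·λ ≈ 11.4721, π⊥ = 5+4·λ' ≈ 2.5279 ∉ [0.4, 1.8) ⇒ out
candidate 2: (m,n)=(3,0) → π∥ = 3+0·λ ≈ 3.0000, π⊥ = 3+0·λ' ≈ 3.0000 ∉ [0.4, 1.8) ⇒ out
candidate 3: (m,n)=(-4,-8) → π∥ = -4-8·λ ≈ -16.9443, π⊥ = -4-8·λ' ≈ 0.9443 ∈ [0.4, 1.8) ⇒ IN Λ
candidate 4: (m,n)=(-1,-3) → π∥ = -1-3·λ ≈ -5.8541, π⊥ = -1-3·λ' ≈ 0.8541 ∈ [0.4, 1.8) ⇒ IN Λ

3, 4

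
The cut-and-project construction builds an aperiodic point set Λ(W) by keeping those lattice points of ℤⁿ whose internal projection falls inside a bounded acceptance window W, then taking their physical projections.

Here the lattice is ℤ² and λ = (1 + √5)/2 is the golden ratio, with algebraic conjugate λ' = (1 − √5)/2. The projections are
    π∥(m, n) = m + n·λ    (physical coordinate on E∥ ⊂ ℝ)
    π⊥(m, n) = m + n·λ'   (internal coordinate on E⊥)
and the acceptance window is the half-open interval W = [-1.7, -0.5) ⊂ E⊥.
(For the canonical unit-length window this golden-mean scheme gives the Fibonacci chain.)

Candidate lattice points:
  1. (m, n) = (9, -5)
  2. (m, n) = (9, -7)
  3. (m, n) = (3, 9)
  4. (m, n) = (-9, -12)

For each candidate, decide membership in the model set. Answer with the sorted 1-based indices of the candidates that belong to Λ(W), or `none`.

Numerically λ ≈ 1.6180 and λ' = −1/λ ≈ -0.6180.
[1] lift (9,-5): star map gives 12.0902; window check -1.7 ≤ 12.0902 < -0.5 is false → out
[2] lift (9,-7): star map gives 13.3262; window check -1.7 ≤ 13.3262 < -0.5 is false → out
[3] lift (3,9): star map gives -2.5623; window check -1.7 ≤ -2.5623 < -0.5 is false → out
[4] lift (-9,-12): star map gives -1.5836; window check -1.7 ≤ -1.5836 < -0.5 is true → IN Λ

4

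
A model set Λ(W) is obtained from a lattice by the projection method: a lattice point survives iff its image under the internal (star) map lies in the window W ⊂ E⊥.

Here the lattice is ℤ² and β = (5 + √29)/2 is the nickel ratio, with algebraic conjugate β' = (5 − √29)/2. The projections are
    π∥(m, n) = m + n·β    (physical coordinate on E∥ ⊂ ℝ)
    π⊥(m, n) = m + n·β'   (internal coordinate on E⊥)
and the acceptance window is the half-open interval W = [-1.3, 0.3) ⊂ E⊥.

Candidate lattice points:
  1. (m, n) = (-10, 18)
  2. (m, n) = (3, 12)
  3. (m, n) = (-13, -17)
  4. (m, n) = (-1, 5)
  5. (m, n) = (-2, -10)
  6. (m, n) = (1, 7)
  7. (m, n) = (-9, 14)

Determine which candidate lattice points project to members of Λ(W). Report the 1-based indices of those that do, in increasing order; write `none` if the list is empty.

β' = (5−√29)/2 ≈ -0.192582.
[1] lift (-10,18): star map gives -13.466483; window check -1.3 ≤ -13.466483 < 0.3 is false → out
[2] lift (3,12): star map gives 0.689011; window check -1.3 ≤ 0.689011 < 0.3 is false → out
[3] lift (-13,-17): star map gives -9.726099; window check -1.3 ≤ -9.726099 < 0.3 is false → out
[4] lift (-1,5): star map gives -1.962912; window check -1.3 ≤ -1.962912 < 0.3 is false → out
[5] lift (-2,-10): star map gives -0.074176; window check -1.3 ≤ -0.074176 < 0.3 is true → IN Λ
[6] lift (1,7): star map gives -0.348077; window check -1.3 ≤ -0.348077 < 0.3 is true → IN Λ
[7] lift (-9,14): star map gives -11.696154; window check -1.3 ≤ -11.696154 < 0.3 is false → out

5, 6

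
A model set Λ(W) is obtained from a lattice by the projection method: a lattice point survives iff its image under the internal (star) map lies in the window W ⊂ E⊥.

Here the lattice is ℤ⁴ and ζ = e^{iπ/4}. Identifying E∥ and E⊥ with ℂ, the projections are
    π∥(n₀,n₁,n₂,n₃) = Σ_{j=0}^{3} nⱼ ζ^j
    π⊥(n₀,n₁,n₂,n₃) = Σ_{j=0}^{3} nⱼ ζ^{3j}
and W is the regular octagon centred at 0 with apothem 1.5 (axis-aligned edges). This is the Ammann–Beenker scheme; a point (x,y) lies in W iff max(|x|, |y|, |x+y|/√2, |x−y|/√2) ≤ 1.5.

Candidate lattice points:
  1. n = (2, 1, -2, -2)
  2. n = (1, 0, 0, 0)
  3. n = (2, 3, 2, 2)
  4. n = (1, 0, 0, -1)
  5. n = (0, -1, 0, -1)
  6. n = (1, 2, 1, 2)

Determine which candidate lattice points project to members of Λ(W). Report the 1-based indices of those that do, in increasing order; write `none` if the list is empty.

Internal map: ζ^{3j} for j=0..3 gives (1,0), (−√2/2,√2/2), (0,−1), (√2/2,√2/2).
#1 (2, 1, -2, -2): internal (-0.1213, 1.2929); octagon support 1.2929 vs apothem 1.5 → ∈ W
#2 (1, 0, 0, 0): internal (1.0000, 0.0000); octagon support 1.0000 vs apothem 1.5 → ∈ W
#3 (2, 3, 2, 2): internal (1.2929, 1.5355); octagon support 2.0000 vs apothem 1.5 → ∉ W
#4 (1, 0, 0, -1): internal (0.2929, -0.7071); octagon support 0.7071 vs apothem 1.5 → ∈ W
#5 (0, -1, 0, -1): internal (0.0000, -1.4142); octagon support 1.4142 vs apothem 1.5 → ∈ W
#6 (1, 2, 1, 2): internal (1.0000, 1.8284); octagon support 2.0000 vs apothem 1.5 → ∉ W

1, 2, 4, 5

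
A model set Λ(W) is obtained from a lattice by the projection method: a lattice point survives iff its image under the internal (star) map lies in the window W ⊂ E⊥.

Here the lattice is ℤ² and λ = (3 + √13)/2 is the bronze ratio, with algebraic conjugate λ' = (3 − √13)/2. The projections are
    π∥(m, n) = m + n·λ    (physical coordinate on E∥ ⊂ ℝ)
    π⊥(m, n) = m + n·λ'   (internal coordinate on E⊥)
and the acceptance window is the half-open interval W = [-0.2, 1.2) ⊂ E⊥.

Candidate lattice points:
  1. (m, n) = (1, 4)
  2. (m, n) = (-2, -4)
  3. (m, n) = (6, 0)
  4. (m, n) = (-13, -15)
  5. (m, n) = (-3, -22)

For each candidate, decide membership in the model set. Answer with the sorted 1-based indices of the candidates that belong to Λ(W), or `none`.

Compute λ' = (3−√13)/2 = -0.302776, so π⊥(m,n) = m -0.302776·n.
#1 (1,4): internal coord 1 + (4)·λ' = -0.211103; -0.211103 ∉ [-0.2, 1.2) → out
#2 (-2,-4): internal coord -2 + (-4)·λ' = -0.788897; -0.788897 ∉ [-0.2, 1.2) → out
#3 (6,0): internal coord 6 + (0)·λ' = +6.000000; +6.000000 ∉ [-0.2, 1.2) → out
#4 (-13,-15): internal coord -13 + (-15)·λ' = -8.458365; -8.458365 ∉ [-0.2, 1.2) → out
#5 (-3,-22): internal coord -3 + (-22)·λ' = +3.661064; +3.661064 ∉ [-0.2, 1.2) → out

none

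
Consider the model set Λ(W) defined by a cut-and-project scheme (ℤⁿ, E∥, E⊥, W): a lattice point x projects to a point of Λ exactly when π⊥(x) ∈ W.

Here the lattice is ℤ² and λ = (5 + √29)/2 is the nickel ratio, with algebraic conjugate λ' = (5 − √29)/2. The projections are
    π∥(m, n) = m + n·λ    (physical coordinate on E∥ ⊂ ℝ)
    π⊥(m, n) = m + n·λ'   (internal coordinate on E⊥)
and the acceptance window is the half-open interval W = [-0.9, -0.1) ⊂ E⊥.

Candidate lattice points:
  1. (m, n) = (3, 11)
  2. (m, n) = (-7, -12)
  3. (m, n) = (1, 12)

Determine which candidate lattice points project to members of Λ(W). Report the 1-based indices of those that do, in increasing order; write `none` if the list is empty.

λ' = (5−√29)/2 ≈ -0.19258.
#1 (3,11): internal coord 3 + (11)·λ' = +0.88159; +0.88159 ∉ [-0.9, -0.1) → out
#2 (-7,-12): internal coord -7 + (-12)·λ' = -4.68901; -4.68901 ∉ [-0.9, -0.1) → out
#3 (1,12): internal coord 1 + (12)·λ' = -1.31099; -1.31099 ∉ [-0.9, -0.1) → out

none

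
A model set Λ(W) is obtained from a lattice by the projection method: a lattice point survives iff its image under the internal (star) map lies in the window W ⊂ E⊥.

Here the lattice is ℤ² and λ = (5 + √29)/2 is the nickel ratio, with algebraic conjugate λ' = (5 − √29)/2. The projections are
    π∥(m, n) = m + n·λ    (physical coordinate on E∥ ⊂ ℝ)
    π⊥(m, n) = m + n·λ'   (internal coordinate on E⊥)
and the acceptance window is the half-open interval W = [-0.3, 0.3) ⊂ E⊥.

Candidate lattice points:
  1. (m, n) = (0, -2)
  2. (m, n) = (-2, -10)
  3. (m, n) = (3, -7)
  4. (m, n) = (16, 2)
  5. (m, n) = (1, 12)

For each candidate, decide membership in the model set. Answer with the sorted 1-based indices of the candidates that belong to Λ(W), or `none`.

Numerically λ ≈ 5.1926 and λ' = −1/λ ≈ -0.1926.
#1 (0,-2): internal coord 0 + (-2)·λ' = +0.3852; +0.3852 ∉ [-0.3, 0.3) → out
#2 (-2,-10): internal coord -2 + (-10)·λ' = -0.0742; -0.0742 ∈ [-0.3, 0.3) → IN Λ
#3 (3,-7): internal coord 3 + (-7)·λ' = +4.3481; +4.3481 ∉ [-0.3, 0.3) → out
#4 (16,2): internal coord 16 + (2)·λ' = +15.6148; +15.6148 ∉ [-0.3, 0.3) → out
#5 (1,12): internal coord 1 + (12)·λ' = -1.3110; -1.3110 ∉ [-0.3, 0.3) → out

2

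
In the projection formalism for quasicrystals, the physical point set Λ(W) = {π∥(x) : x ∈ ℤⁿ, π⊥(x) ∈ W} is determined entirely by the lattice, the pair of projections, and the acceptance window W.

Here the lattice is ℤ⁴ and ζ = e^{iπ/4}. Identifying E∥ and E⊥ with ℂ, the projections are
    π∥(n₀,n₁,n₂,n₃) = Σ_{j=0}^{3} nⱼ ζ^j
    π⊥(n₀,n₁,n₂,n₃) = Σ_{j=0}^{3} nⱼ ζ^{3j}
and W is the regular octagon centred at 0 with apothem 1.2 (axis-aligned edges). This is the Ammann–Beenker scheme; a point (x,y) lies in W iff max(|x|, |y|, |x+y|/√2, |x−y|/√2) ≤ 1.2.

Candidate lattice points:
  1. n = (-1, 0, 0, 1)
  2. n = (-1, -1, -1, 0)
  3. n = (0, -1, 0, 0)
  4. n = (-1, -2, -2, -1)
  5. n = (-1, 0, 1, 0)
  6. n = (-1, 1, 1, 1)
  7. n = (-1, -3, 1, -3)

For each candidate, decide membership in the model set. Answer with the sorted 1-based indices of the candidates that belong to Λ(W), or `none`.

With ζ = e^{iπ/4} the internal vectors are ζ^0,ζ^3,ζ^6,ζ^9.
#1 (-1, 0, 0, 1): internal (-0.29289, 0.70711); octagon support 0.70711 vs apothem 1.2 → ∈ W
#2 (-1, -1, -1, 0): internal (-0.29289, 0.29289); octagon support 0.41421 vs apothem 1.2 → ∈ W
#3 (0, -1, 0, 0): internal (0.70711, -0.70711); octagon support 1.00000 vs apothem 1.2 → ∈ W
#4 (-1, -2, -2, -1): internal (-0.29289, -0.12132); octagon support 0.29289 vs apothem 1.2 → ∈ W
#5 (-1, 0, 1, 0): internal (-1.00000, -1.00000); octagon support 1.41421 vs apothem 1.2 → ∉ W
#6 (-1, 1, 1, 1): internal (-1.00000, 0.41421); octagon support 1.00000 vs apothem 1.2 → ∈ W
#7 (-1, -3, 1, -3): internal (-1.00000, -5.24264); octagon support 5.24264 vs apothem 1.2 → ∉ W

1, 2, 3, 4, 6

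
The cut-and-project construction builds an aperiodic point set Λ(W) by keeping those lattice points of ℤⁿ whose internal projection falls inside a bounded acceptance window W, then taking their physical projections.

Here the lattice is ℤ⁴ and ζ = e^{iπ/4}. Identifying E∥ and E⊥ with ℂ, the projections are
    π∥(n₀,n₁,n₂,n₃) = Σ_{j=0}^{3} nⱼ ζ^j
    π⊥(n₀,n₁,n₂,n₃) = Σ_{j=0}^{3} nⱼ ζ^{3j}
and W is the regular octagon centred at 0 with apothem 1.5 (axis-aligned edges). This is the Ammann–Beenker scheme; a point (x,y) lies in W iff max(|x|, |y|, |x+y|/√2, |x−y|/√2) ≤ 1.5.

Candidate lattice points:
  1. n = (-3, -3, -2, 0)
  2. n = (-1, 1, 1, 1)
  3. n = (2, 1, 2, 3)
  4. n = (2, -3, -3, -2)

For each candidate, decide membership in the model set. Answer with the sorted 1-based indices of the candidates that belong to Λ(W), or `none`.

With ζ = e^{iπ/4} the internal vectors are ζ^0,ζ^3,ζ^6,ζ^9.
#1 (-3, -3, -2, 0): internal (-0.87868, -0.12132); octagon support 0.87868 vs apothem 1.5 → ∈ W
#2 (-1, 1, 1, 1): internal (-1.00000, 0.41421); octagon support 1.00000 vs apothem 1.5 → ∈ W
#3 (2, 1, 2, 3): internal (3.41421, 0.82843); octagon support 3.41421 vs apothem 1.5 → ∉ W
#4 (2, -3, -3, -2): internal (2.70711, -0.53553); octagon support 2.70711 vs apothem 1.5 → ∉ W

1, 2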